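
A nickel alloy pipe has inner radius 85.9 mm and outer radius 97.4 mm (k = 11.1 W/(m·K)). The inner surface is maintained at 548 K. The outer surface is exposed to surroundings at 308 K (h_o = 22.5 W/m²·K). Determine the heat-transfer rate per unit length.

Treat each layer as a resistance in series:
  R'_nickel alloy = ln(0.0974/0.0859)/(2πk) = 0.1256/(2π·11.1) = 0.001801 m·K/W
  R'_conv,out = 1/(2πr h) = 1/(2π·0.0974·22.5) = 0.07262 m·K/W
ΣR = 0.001801 + 0.07262 = 0.07442 m·K/W
Q' = ΔT/ΣR = (548 K − 308 K)/0.07442 = 3220 W/m

Q' = 3220 W/m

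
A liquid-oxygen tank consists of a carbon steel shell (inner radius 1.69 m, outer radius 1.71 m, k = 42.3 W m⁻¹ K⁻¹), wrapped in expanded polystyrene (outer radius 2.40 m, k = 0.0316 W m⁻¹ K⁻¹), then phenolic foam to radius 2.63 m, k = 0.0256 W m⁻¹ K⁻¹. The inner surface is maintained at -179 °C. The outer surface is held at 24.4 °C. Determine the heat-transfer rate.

Q = 379 W

Series thermal resistances, inner to outer:
  R_carbon steel = (1/1.69 − 1/1.71)/(4πk) = 0.006921/(4π·42.3) = 1.302×10^-5 K/W
  R_expanded polystyrene = (1/1.71 − 1/2.40)/(4πk) = 0.1681/(4π·0.0316) = 0.4234 K/W
  R_phenolic foam = (1/2.40 − 1/2.63)/(4πk) = 0.03644/(4π·0.0256) = 0.1133 K/W
ΣR = 1.302×10^-5 + 0.4234 + 0.1133 = 0.5367 K/W
Q = ΔT/ΣR = (-179 °C − 24.4 °C)/0.5367 = -379 W
(Negative Q ⇒ heat flows inward; heat gain = 379 W.)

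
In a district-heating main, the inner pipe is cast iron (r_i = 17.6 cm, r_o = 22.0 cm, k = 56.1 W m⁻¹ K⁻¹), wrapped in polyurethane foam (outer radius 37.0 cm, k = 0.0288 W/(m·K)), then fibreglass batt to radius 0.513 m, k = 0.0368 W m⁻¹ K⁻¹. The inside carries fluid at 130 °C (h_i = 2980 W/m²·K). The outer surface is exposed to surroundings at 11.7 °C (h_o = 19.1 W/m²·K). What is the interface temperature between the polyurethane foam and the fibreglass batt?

Resistance network (inner→outer):
  R'_conv,in = 1/(2πr h) = 1/(2π·0.176·2980) = 3.035×10^-4 m·K/W
  R'_cast iron = ln(0.220/0.176)/(2πk) = 0.2231/(2π·56.1) = 6.331×10^-4 m·K/W
  R'_polyurethane foam = ln(0.370/0.220)/(2πk) = 0.5199/(2π·0.0288) = 2.873 m·K/W
  R'_fibreglass batt = ln(0.513/0.370)/(2πk) = 0.3268/(2π·0.0368) = 1.413 m·K/W
  R'_conv,out = 1/(2πr h) = 1/(2π·0.513·19.1) = 0.01624 m·K/W
ΣR = 3.035×10^-4 + 6.331×10^-4 + 2.873 + 1.413 + 0.01624 = 4.303 m·K/W
Q' = ΔT/ΣR = (130 °C − 11.7 °C)/4.303 = 27.49 W/m
From the inner boundary to the polyurethane foam/fibreglass batt interface, ΣR_partial = 2.874 m·K/W.
T_interface = T_in − Q'·ΣR_partial = 130 °C − (27.49)(2.874) = 51.0 °C

T = 51.0 °C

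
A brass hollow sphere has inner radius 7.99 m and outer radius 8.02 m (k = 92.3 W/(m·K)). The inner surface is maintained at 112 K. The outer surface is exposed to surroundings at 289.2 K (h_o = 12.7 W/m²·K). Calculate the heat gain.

Q = 1810 kW

Series thermal resistances, inner to outer:
  R_brass = (1/7.99 − 1/8.02)/(4πk) = 4.682×10^-4/(4π·92.3) = 4.036×10^-7 K/W
  R_conv,out = 1/(4πr²h) = 1/(4π·8.02²·12.7) = 9.742×10^-5 K/W
ΣR = 4.036×10^-7 + 9.742×10^-5 = 9.782×10^-5 K/W
Q = ΔT/ΣR = (112 K − 289.2 K)/9.782×10^-5 = -1.81×10^6 W
(Negative Q ⇒ heat flows inward; heat gain = 1.81×10^6 W.)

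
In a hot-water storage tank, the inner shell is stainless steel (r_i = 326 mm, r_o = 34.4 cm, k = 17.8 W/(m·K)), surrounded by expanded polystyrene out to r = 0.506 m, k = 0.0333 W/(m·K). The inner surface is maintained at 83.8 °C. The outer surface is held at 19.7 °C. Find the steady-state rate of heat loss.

Series thermal resistances, inner to outer:
  R_stainless steel = (1/0.326 − 1/0.344)/(4πk) = 0.1605/(4π·17.8) = 7.176×10^-4 K/W
  R_expanded polystyrene = (1/0.344 − 1/0.506)/(4πk) = 0.9307/(4π·0.0333) = 2.224 K/W
ΣR = 7.176×10^-4 + 2.224 = 2.225 K/W
Q = ΔT/ΣR = (83.8 °C − 19.7 °C)/2.225 = 28.8 W

Q = 28.8 W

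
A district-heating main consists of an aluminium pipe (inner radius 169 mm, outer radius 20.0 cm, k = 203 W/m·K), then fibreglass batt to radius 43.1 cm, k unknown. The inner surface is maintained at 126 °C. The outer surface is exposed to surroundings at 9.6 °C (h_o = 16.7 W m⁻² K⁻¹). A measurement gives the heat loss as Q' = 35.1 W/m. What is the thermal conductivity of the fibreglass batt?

ΣR = ΔT/Q' = |126 − 9.6|/35.1 = 3.316 m·K/W
Known resistances:
  R'_aluminium = ln(0.200/0.169)/(2πk) = 0.1684/(2π·203) = 1.320×10^-4 m·K/W
  R'_conv,out = 1/(2πr h) = 1/(2π·0.431·16.7) = 0.02211 m·K/W
R_fibreglass batt = ΣR − ΣR_known = 3.316 − 0.02224 = 3.294 m·K/W
ln(r₂/r₁)/(2πk) = 3.294 ⇒ k = 0.7678/(2π·3.294) = 0.0371 W/m·K

k = 0.0371 W/m·K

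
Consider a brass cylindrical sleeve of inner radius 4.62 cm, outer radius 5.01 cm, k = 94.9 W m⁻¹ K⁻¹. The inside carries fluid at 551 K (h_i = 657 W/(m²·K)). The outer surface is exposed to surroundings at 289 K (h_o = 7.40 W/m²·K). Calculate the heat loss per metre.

Q' = 603 W/m

Treat each layer as a resistance in series:
  R'_conv,in = 1/(2πr h) = 1/(2π·0.0462·657) = 0.005243 m·K/W
  R'_brass = ln(0.0501/0.0462)/(2πk) = 0.08104/(2π·94.9) = 1.359×10^-4 m·K/W
  R'_conv,out = 1/(2πr h) = 1/(2π·0.0501·7.40) = 0.4293 m·K/W
ΣR = 0.005243 + 1.359×10^-4 + 0.4293 = 0.4347 m·K/W
Q' = ΔT/ΣR = (551 K − 289 K)/0.4347 = 603 W/m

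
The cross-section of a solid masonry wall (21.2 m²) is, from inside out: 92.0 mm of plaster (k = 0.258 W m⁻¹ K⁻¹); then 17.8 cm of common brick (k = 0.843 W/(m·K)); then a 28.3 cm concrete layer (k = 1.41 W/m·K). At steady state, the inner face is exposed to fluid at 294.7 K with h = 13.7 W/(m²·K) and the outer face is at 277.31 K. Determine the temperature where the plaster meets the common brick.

T = 285.8 K

Series thermal resistances, inner to outer:
  R_conv,in = 1/(hA) = 1/(13.7·21.2) = 0.003443 K/W
  R_plaster = L/(kA) = 0.0920/(0.258·21.2) = 0.01682 K/W
  R_common brick = L/(kA) = 0.178/(0.843·21.2) = 0.009960 K/W
  R_concrete = L/(kA) = 0.283/(1.41·21.2) = 0.009467 K/W
ΣR = 0.003443 + 0.01682 + 0.009960 + 0.009467 = 0.03969 K/W
Q = ΔT/ΣR = (294.7 K − 277.31 K)/0.03969 = 438.1 W
From the inner boundary to the plaster/common brick interface, ΣR_partial = 0.02026 K/W.
T_interface = T_in − Q·ΣR_partial = 294.7 K − (438.1)(0.02026) = 285.8 K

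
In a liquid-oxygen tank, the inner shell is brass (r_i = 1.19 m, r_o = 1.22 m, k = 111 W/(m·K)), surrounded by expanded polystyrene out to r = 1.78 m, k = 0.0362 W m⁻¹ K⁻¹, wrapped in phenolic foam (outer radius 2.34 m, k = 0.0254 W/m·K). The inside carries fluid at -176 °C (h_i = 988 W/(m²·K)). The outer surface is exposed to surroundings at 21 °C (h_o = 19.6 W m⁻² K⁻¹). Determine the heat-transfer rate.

Series thermal resistances, inner to outer:
  R_conv,in = 1/(4πr²h) = 1/(4π·1.19²·988) = 5.688×10^-5 K/W
  R_brass = (1/1.19 − 1/1.22)/(4πk) = 0.02066/(4π·111) = 1.481×10^-5 K/W
  R_expanded polystyrene = (1/1.22 − 1/1.78)/(4πk) = 0.2579/(4π·0.0362) = 0.5669 K/W
  R_phenolic foam = (1/1.78 − 1/2.34)/(4πk) = 0.1344/(4π·0.0254) = 0.4212 K/W
  R_conv,out = 1/(4πr²h) = 1/(4π·2.34²·19.6) = 7.415×10^-4 K/W
ΣR = 5.688×10^-5 + 1.481×10^-5 + 0.5669 + 0.4212 + 7.415×10^-4 = 0.9889 K/W
Q = ΔT/ΣR = (-176 °C − 21 °C)/0.9889 = -199 W
(Negative Q ⇒ heat flows inward; heat gain = 199 W.)

Q = 199 W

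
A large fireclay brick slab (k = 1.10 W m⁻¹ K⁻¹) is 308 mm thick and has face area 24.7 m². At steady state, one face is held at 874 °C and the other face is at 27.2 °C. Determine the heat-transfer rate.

Q = 74.7 kW

Q = kA·ΔT/L = 1.10 × 24.7 × |874 °C − 27.2 °C| / 0.308 = 74700 W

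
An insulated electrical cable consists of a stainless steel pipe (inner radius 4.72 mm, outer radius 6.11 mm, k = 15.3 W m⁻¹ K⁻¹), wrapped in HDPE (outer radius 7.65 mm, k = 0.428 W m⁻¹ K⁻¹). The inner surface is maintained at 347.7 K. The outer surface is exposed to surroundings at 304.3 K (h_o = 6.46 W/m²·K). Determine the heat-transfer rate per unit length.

Series thermal resistances, inner to outer:
  R'_stainless steel = ln(0.00611/0.00472)/(2πk) = 0.2581/(2π·15.3) = 0.002685 m·K/W
  R'_HDPE = ln(0.00765/0.00611)/(2πk) = 0.2248/(2π·0.428) = 0.08359 m·K/W
  R'_conv,out = 1/(2πr h) = 1/(2π·0.00765·6.46) = 3.221 m·K/W
ΣR = 0.002685 + 0.08359 + 3.221 = 3.307 m·K/W
Q' = ΔT/ΣR = (347.7 K − 304.3 K)/3.307 = 13.1 W/m

Q' = 13.1 W/m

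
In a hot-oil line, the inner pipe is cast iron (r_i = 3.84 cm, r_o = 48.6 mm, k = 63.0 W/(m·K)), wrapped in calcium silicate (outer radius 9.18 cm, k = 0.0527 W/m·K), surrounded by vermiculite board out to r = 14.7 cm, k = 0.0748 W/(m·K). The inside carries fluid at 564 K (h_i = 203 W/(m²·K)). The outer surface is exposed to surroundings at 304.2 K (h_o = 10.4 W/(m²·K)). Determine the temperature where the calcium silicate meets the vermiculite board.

Series thermal resistances, inner to outer:
  R'_conv,in = 1/(2πr h) = 1/(2π·0.0384·203) = 0.02042 m·K/W
  R'_cast iron = ln(0.0486/0.0384)/(2πk) = 0.2356/(2π·63.0) = 5.951×10^-4 m·K/W
  R'_calcium silicate = ln(0.0918/0.0486)/(2πk) = 0.6360/(2π·0.0527) = 1.921 m·K/W
  R'_vermiculite board = ln(0.147/0.0918)/(2πk) = 0.4708/(2π·0.0748) = 1.002 m·K/W
  R'_conv,out = 1/(2πr h) = 1/(2π·0.147·10.4) = 0.1041 m·K/W
ΣR = 0.02042 + 5.951×10^-4 + 1.921 + 1.002 + 0.1041 = 3.048 m·K/W
Q' = ΔT/ΣR = (564 K − 304.2 K)/3.048 = 85.24 W/m
From the inner boundary to the calcium silicate/vermiculite board interface, ΣR_partial = 1.942 m·K/W.
T_interface = T_in − Q'·ΣR_partial = 564 K − (85.24)(1.942) = 398 K

T = 398 K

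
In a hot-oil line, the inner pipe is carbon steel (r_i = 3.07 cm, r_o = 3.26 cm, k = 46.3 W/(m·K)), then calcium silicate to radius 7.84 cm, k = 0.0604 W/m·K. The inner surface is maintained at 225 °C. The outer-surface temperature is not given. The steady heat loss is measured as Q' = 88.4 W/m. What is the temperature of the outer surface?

Sum the resistances:
  R'_carbon steel = ln(0.0326/0.0307)/(2πk) = 0.06005/(2π·46.3) = 2.064×10^-4 m·K/W
  R'_calcium silicate = ln(0.0784/0.0326)/(2πk) = 0.8775/(2π·0.0604) = 2.312 m·K/W
ΣR = 2.312 m·K/W
ΔT = Q'·ΣR = 88.4 × 2.312 = 204.4 K
Heat flows outward, so T_out = T_in − ΔT = 225 − 204.4 = 20.6 °C

T_out = 20.6 °C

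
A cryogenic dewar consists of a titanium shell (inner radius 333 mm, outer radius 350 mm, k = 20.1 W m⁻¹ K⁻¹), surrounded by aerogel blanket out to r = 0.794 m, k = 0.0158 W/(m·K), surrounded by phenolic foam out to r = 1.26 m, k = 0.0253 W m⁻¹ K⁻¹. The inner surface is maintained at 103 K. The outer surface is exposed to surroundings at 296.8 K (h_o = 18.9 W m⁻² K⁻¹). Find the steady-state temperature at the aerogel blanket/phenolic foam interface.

Series thermal resistances, inner to outer:
  R_titanium = (1/0.333 − 1/0.350)/(4πk) = 0.1459/(4π·20.1) = 5.775×10^-4 K/W
  R_aerogel blanket = (1/0.350 − 1/0.794)/(4πk) = 1.598/(4π·0.0158) = 8.047 K/W
  R_phenolic foam = (1/0.794 − 1/1.26)/(4πk) = 0.4658/(4π·0.0253) = 1.465 K/W
  R_conv,out = 1/(4πr²h) = 1/(4π·1.26²·18.9) = 0.002652 K/W
ΣR = 5.775×10^-4 + 8.047 + 1.465 + 0.002652 = 9.515 K/W
Q = ΔT/ΣR = (103 K − 296.8 K)/9.515 = -20.37 W
From the inner boundary to the aerogel blanket/phenolic foam interface, ΣR_partial = 8.048 K/W.
T_interface = T_in − Q·ΣR_partial = 103 K − (-20.37)(8.048) = 266.9 K

T = 266.9 K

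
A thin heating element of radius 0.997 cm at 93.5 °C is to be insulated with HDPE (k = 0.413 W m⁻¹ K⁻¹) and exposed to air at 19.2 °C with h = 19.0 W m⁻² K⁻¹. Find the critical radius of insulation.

r_cr = 2.17 cm

For a cylinder, r_cr = k_ins/h = 0.413/19.0 = 0.0217 m = 2.17 cm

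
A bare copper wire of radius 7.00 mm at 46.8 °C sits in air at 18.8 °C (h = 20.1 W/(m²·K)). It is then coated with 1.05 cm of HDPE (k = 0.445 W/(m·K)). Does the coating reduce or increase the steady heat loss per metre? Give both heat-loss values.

increases: 24.8 → 35.9 W/m

Critical radius for a cylinder: r_cr = k/h = 0.0221 m = 2.21 cm.
Outer radius after coating: r₂ = 0.00700 + 0.0105 = 0.01750 m.
Since r₁ < r_cr and r₂ ≤ r_cr, the coating moves toward the maximum at r_cr — heat loss rises.
Bare: R = 1/(2πr₁h) = 1.131 m·K/W; Q = 28/1.131 = 24.8 W/m.
Coated: R = R_cond + R_conv = 0.7802 m·K/W; Q = 28/0.7802 = 35.9 W/m.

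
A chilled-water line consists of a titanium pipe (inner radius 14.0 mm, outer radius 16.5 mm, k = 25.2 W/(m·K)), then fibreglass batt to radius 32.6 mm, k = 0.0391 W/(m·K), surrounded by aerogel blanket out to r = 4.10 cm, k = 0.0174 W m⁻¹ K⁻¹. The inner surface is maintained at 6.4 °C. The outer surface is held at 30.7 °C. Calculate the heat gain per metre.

Resistance network (inner→outer):
  R'_titanium = ln(0.0165/0.0140)/(2πk) = 0.1643/(2π·25.2) = 0.001038 m·K/W
  R'_fibreglass batt = ln(0.0326/0.0165)/(2πk) = 0.6810/(2π·0.0391) = 2.772 m·K/W
  R'_aerogel blanket = ln(0.0410/0.0326)/(2πk) = 0.2293/(2π·0.0174) = 2.097 m·K/W
ΣR = 0.001038 + 2.772 + 2.097 = 4.870 m·K/W
Q' = ΔT/ΣR = (6.4 °C − 30.7 °C)/4.870 = -4.99 W/m
(Negative Q' ⇒ heat flows inward; heat gain = 4.99 W/m.)

Q' = 4.99 W/m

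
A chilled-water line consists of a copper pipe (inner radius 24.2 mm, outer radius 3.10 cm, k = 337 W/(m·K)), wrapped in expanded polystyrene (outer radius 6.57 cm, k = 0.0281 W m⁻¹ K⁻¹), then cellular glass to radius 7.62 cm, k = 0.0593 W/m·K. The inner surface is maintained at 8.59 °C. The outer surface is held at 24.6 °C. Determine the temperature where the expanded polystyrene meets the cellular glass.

Series thermal resistances, inner to outer:
  R'_copper = ln(0.0310/0.0242)/(2πk) = 0.2476/(2π·337) = 1.170×10^-4 m·K/W
  R'_expanded polystyrene = ln(0.0657/0.0310)/(2πk) = 0.7511/(2π·0.0281) = 4.254 m·K/W
  R'_cellular glass = ln(0.0762/0.0657)/(2πk) = 0.1483/(2π·0.0593) = 0.3979 m·K/W
ΣR = 1.170×10^-4 + 4.254 + 0.3979 = 4.652 m·K/W
Q' = ΔT/ΣR = (8.59 °C − 24.6 °C)/4.652 = -3.442 W/m
From the inner boundary to the expanded polystyrene/cellular glass interface, ΣR_partial = 4.254 m·K/W.
T_interface = T_in − Q'·ΣR_partial = 8.59 °C − (-3.442)(4.254) = 23.2 °C

T = 23.2 °C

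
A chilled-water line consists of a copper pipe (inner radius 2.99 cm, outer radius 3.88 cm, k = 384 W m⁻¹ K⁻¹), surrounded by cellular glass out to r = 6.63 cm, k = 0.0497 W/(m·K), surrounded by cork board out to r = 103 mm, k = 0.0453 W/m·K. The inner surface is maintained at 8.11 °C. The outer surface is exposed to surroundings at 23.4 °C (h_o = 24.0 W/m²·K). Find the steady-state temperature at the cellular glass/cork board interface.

Treat each layer as a resistance in series:
  R'_copper = ln(0.0388/0.0299)/(2πk) = 0.2606/(2π·384) = 1.080×10^-4 m·K/W
  R'_cellular glass = ln(0.0663/0.0388)/(2πk) = 0.5358/(2π·0.0497) = 1.716 m·K/W
  R'_cork board = ln(0.103/0.0663)/(2πk) = 0.4405/(2π·0.0453) = 1.548 m·K/W
  R'_conv,out = 1/(2πr h) = 1/(2π·0.103·24.0) = 0.06438 m·K/W
ΣR = 1.080×10^-4 + 1.716 + 1.548 + 0.06438 = 3.328 m·K/W
Q' = ΔT/ΣR = (8.11 °C − 23.4 °C)/3.328 = -4.594 W/m
From the inner boundary to the cellular glass/cork board interface, ΣR_partial = 1.716 m·K/W.
T_interface = T_in − Q'·ΣR_partial = 8.11 °C − (-4.594)(1.716) = 16.0 °C

T = 16.0 °C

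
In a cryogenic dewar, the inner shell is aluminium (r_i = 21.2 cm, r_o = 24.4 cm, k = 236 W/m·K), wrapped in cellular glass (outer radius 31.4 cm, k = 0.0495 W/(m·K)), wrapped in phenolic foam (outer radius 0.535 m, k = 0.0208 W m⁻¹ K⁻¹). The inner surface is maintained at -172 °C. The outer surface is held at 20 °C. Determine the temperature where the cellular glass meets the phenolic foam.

Resistance network (inner→outer):
  R_aluminium = (1/0.212 − 1/0.244)/(4πk) = 0.6186/(4π·236) = 2.086×10^-4 K/W
  R_cellular glass = (1/0.244 − 1/0.314)/(4πk) = 0.9136/(4π·0.0495) = 1.469 K/W
  R_phenolic foam = (1/0.314 − 1/0.535)/(4πk) = 1.316/(4π·0.0208) = 5.033 K/W
ΣR = 2.086×10^-4 + 1.469 + 5.033 = 6.502 K/W
Q = ΔT/ΣR = (-172 °C − 20 °C)/6.502 = -29.53 W
From the inner boundary to the cellular glass/phenolic foam interface, ΣR_partial = 1.469 K/W.
T_interface = T_in − Q·ΣR_partial = -172 °C − (-29.53)(1.469) = -129 °C

T = -129 °C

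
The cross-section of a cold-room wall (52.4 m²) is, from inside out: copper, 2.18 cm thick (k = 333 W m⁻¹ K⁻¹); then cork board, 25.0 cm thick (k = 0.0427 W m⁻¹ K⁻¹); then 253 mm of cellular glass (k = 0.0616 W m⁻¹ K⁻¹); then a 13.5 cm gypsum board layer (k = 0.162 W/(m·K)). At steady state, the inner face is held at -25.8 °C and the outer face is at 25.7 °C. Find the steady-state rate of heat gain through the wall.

Q = 250 W

Treat each layer as a resistance in series:
  R_copper = L/(kA) = 0.0218/(333·52.4) = 1.249×10^-6 K/W
  R_cork board = L/(kA) = 0.250/(0.0427·52.4) = 0.1117 K/W
  R_cellular glass = L/(kA) = 0.253/(0.0616·52.4) = 0.07838 K/W
  R_gypsum board = L/(kA) = 0.135/(0.162·52.4) = 0.01590 K/W
ΣR = 1.249×10^-6 + 0.1117 + 0.07838 + 0.01590 = 0.2060 K/W
Q = ΔT/ΣR = (-25.8 °C − 25.7 °C)/0.2060 = -250 W
(Negative Q ⇒ heat flows inward; heat gain = 250 W.)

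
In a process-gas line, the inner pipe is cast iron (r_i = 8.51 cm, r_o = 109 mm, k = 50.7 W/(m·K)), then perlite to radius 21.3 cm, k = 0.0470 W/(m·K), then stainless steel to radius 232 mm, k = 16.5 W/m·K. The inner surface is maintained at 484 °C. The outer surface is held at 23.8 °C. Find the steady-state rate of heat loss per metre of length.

Resistance network (inner→outer):
  R'_cast iron = ln(0.109/0.0851)/(2πk) = 0.2475/(2π·50.7) = 7.770×10^-4 m·K/W
  R'_perlite = ln(0.213/0.109)/(2πk) = 0.6699/(2π·0.0470) = 2.269 m·K/W
  R'_stainless steel = ln(0.232/0.213)/(2πk) = 0.08545/(2π·16.5) = 8.242×10^-4 m·K/W
ΣR = 7.770×10^-4 + 2.269 + 8.242×10^-4 = 2.271 m·K/W
Q' = ΔT/ΣR = (484 °C − 23.8 °C)/2.271 = 203 W/m

Q' = 203 W/m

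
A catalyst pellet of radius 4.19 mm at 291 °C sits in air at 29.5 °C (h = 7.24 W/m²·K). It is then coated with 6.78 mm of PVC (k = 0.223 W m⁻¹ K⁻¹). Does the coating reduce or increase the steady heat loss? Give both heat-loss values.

increases: 0.418 → 1.82 W

Critical radius for a sphere: r_cr = 2k/h = 0.0616 m = 6.16 cm.
Outer radius after coating: r₂ = 0.00419 + 0.00678 = 0.01097 m.
Since r₁ < r_cr and r₂ ≤ r_cr, the coating moves toward the maximum at r_cr — heat loss rises.
Bare: R = 1/(4πr₁²h) = 626.1 K/W; Q = 261.5/626.1 = 0.418 W.
Coated: R = R_cond + R_conv = 144.0 K/W; Q = 261.5/144.0 = 1.82 W.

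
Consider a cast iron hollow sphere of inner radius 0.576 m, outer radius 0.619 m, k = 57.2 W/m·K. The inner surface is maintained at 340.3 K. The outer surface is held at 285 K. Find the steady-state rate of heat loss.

Q = 3.30×10^5 W

Q = 4πk·ΔT/(1/r₁ − 1/r₂) = 4π × 57.2 × 55.3 / (1/0.576 − 1/0.619) = 3.30×10^5 W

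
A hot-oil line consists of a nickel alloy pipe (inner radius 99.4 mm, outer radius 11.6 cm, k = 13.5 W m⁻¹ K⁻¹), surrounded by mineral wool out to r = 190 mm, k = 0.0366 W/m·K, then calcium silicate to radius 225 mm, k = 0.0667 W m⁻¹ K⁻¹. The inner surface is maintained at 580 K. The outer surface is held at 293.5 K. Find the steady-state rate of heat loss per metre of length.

Series thermal resistances, inner to outer:
  R'_nickel alloy = ln(0.116/0.0994)/(2πk) = 0.1544/(2π·13.5) = 0.001821 m·K/W
  R'_mineral wool = ln(0.190/0.116)/(2πk) = 0.4934/(2π·0.0366) = 2.146 m·K/W
  R'_calcium silicate = ln(0.225/0.190)/(2πk) = 0.1691/(2π·0.0667) = 0.4034 m·K/W
ΣR = 0.001821 + 2.146 + 0.4034 = 2.551 m·K/W
Q' = ΔT/ΣR = (580 K − 293.5 K)/2.551 = 112 W/m

Q' = 112 W/m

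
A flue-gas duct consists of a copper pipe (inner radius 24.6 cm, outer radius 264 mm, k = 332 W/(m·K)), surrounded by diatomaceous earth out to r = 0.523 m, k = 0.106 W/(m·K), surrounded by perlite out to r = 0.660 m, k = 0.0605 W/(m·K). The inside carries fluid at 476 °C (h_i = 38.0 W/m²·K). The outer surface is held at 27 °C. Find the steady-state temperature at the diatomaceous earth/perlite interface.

T = 193 °C

Treat each layer as a resistance in series:
  R'_conv,in = 1/(2πr h) = 1/(2π·0.246·38.0) = 0.01703 m·K/W
  R'_copper = ln(0.264/0.246)/(2πk) = 0.07062/(2π·332) = 3.385×10^-5 m·K/W
  R'_diatomaceous earth = ln(0.523/0.264)/(2πk) = 0.6836/(2π·0.106) = 1.026 m·K/W
  R'_perlite = ln(0.660/0.523)/(2πk) = 0.2327/(2π·0.0605) = 0.6120 m·K/W
ΣR = 0.01703 + 3.385×10^-5 + 1.026 + 0.6120 = 1.655 m·K/W
Q' = ΔT/ΣR = (476 °C − 27 °C)/1.655 = 271.3 W/m
From the inner boundary to the diatomaceous earth/perlite interface, ΣR_partial = 1.043 m·K/W.
T_interface = T_in − Q'·ΣR_partial = 476 °C − (271.3)(1.043) = 193 °C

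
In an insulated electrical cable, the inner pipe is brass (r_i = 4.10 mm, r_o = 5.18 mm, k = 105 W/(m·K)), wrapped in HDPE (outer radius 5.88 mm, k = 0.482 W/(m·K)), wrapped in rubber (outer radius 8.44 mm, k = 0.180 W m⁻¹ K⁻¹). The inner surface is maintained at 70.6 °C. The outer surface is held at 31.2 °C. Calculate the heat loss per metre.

Series thermal resistances, inner to outer:
  R'_brass = ln(0.00518/0.00410)/(2πk) = 0.2338/(2π·105) = 3.544×10^-4 m·K/W
  R'_HDPE = ln(0.00588/0.00518)/(2πk) = 0.1268/(2π·0.482) = 0.04185 m·K/W
  R'_rubber = ln(0.00844/0.00588)/(2πk) = 0.3614/(2π·0.180) = 0.3196 m·K/W
ΣR = 3.544×10^-4 + 0.04185 + 0.3196 = 0.3618 m·K/W
Q' = ΔT/ΣR = (70.6 °C − 31.2 °C)/0.3618 = 109 W/m

Q' = 109 W/m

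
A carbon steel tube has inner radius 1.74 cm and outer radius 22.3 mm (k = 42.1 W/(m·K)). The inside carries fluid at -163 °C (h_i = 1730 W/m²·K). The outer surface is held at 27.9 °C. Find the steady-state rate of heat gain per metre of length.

Q' = 30700 W/m

Series thermal resistances, inner to outer:
  R'_conv,in = 1/(2πr h) = 1/(2π·0.0174·1730) = 0.005287 m·K/W
  R'_carbon steel = ln(0.0223/0.0174)/(2πk) = 0.2481/(2π·42.1) = 9.380×10^-4 m·K/W
ΣR = 0.005287 + 9.380×10^-4 = 0.006225 m·K/W
Q' = ΔT/ΣR = (-163 °C − 27.9 °C)/0.006225 = -30700 W/m
(Negative Q' ⇒ heat flows inward; heat gain = 30700 W/m.)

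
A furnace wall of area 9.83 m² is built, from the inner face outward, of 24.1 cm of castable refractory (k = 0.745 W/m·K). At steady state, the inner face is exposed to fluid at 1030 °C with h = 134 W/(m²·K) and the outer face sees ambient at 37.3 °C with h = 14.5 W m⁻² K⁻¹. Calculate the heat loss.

Q = 24.4 kW

Series thermal resistances, inner to outer:
  R_conv,in = 1/(hA) = 1/(134·9.83) = 7.592×10^-4 K/W
  R_castable refractory = L/(kA) = 0.241/(0.745·9.83) = 0.03291 K/W
  R_conv,out = 1/(hA) = 1/(14.5·9.83) = 0.007016 K/W
ΣR = 7.592×10^-4 + 0.03291 + 0.007016 = 0.04069 K/W
Q = ΔT/ΣR = (1030 °C − 37.3 °C)/0.04069 = 24400 W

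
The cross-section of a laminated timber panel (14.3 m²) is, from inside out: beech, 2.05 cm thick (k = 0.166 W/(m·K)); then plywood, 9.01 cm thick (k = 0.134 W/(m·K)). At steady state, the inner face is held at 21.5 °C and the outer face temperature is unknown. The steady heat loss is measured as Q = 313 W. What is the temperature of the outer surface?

T_out = 4.08 °C

Sum the resistances:
  R_beech = L/(kA) = 0.0205/(0.166·14.3) = 0.008636 K/W
  R_plywood = L/(kA) = 0.0901/(0.134·14.3) = 0.04702 K/W
ΣR = 0.05566 K/W
ΔT = Q·ΣR = 313 × 0.05566 = 17.42 K
Heat flows outward, so T_out = T_in − ΔT = 21.5 − 17.42 = 4.08 °C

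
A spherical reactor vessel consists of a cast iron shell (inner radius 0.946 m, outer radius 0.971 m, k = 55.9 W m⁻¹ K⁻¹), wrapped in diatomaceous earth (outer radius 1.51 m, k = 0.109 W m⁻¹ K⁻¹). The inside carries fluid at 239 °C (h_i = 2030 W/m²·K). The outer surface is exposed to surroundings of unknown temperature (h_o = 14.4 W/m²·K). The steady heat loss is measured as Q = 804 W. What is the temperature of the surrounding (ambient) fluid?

T_out = 21.2 °C

Sum the resistances:
  R_conv,in = 1/(4πr²h) = 1/(4π·0.946²·2030) = 4.380×10^-5 K/W
  R_cast iron = (1/0.946 − 1/0.971)/(4πk) = 0.02722/(4π·55.9) = 3.874×10^-5 K/W
  R_diatomaceous earth = (1/0.971 − 1/1.51)/(4πk) = 0.3676/(4π·0.109) = 0.2684 K/W
  R_conv,out = 1/(4πr²h) = 1/(4π·1.51²·14.4) = 0.002424 K/W
ΣR = 0.2709 K/W
ΔT = Q·ΣR = 804 × 0.2709 = 217.8 K
Heat flows outward, so T_out = T_in − ΔT = 239 − 217.8 = 21.2 °C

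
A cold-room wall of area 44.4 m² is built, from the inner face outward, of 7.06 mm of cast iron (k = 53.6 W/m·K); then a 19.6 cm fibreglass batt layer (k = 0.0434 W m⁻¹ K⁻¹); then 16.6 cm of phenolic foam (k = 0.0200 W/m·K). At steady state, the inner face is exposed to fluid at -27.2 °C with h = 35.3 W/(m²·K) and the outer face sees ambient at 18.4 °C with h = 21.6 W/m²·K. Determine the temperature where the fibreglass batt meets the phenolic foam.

T = -11.1 °C

Treat each layer as a resistance in series:
  R_conv,in = 1/(hA) = 1/(35.3·44.4) = 6.380×10^-4 K/W
  R_cast iron = L/(kA) = 0.00706/(53.6·44.4) = 2.967×10^-6 K/W
  R_fibreglass batt = L/(kA) = 0.196/(0.0434·44.4) = 0.1017 K/W
  R_phenolic foam = L/(kA) = 0.166/(0.0200·44.4) = 0.1869 K/W
  R_conv,out = 1/(hA) = 1/(21.6·44.4) = 0.001043 K/W
ΣR = 6.380×10^-4 + 2.967×10^-6 + 0.1017 + 0.1869 + 0.001043 = 0.2903 K/W
Q = ΔT/ΣR = (-27.2 °C − 18.4 °C)/0.2903 = -157.1 W
From the inner boundary to the fibreglass batt/phenolic foam interface, ΣR_partial = 0.1023 K/W.
T_interface = T_in − Q·ΣR_partial = -27.2 °C − (-157.1)(0.1023) = -11.1 °C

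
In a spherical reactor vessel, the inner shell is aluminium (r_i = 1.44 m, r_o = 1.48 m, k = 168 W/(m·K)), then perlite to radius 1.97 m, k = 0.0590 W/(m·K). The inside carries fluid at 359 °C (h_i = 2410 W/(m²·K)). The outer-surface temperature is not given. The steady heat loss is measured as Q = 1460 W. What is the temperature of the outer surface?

Sum the resistances:
  R_conv,in = 1/(4πr²h) = 1/(4π·1.44²·2410) = 1.592×10^-5 K/W
  R_aluminium = (1/1.44 − 1/1.48)/(4πk) = 0.01877/(4π·168) = 8.890×10^-6 K/W
  R_perlite = (1/1.48 − 1/1.97)/(4πk) = 0.1681/(4π·0.0590) = 0.2267 K/W
ΣR = 0.2267 K/W
ΔT = Q·ΣR = 1460 × 0.2267 = 331.0 K
Heat flows outward, so T_out = T_in − ΔT = 359 − 331.0 = 28.0 °C

T_out = 28.0 °C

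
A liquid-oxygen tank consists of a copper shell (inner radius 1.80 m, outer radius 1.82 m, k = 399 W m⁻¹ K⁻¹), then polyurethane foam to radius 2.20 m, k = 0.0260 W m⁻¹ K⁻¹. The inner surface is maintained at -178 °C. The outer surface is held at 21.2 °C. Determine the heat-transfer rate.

Treat each layer as a resistance in series:
  R_copper = (1/1.80 − 1/1.82)/(4πk) = 0.006105/(4π·399) = 1.218×10^-6 K/W
  R_polyurethane foam = (1/1.82 − 1/2.20)/(4πk) = 0.09491/(4π·0.0260) = 0.2905 K/W
ΣR = 1.218×10^-6 + 0.2905 = 0.2905 K/W
Q = ΔT/ΣR = (-178 °C − 21.2 °C)/0.2905 = -686 W
(Negative Q ⇒ heat flows inward; heat gain = 686 W.)

Q = 686 W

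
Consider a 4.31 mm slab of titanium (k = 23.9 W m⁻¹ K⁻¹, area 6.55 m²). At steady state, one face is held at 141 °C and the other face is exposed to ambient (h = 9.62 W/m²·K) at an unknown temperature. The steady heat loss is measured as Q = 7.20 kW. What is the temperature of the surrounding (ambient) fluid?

Sum the resistances:
  R_titanium = L/(kA) = 0.00431/(23.9·6.55) = 2.753×10^-5 K/W
  R_conv,out = 1/(hA) = 1/(9.62·6.55) = 0.01587 K/W
ΣR = 0.01590 K/W
ΔT = Q·ΣR = 7200 × 0.01590 = 114.5 K
Heat flows outward, so T_out = T_in − ΔT = 141 − 114.5 = 26.5 °C

T_out = 26.5 °C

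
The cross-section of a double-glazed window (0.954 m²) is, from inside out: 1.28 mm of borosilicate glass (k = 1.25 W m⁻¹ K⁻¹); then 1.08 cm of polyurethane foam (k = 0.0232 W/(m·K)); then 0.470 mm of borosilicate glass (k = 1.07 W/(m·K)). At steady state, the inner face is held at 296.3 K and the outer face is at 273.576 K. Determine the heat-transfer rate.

Series thermal resistances, inner to outer:
  R_borosilicate glass = L/(kA) = 0.00128/(1.25·0.954) = 0.001073 K/W
  R_polyurethane foam = L/(kA) = 0.0108/(0.0232·0.954) = 0.4880 K/W
  R_borosilicate glass = L/(kA) = 4.70×10^-4/(1.07·0.954) = 4.604×10^-4 K/W
ΣR = 0.001073 + 0.4880 + 4.604×10^-4 = 0.4895 K/W
Q = ΔT/ΣR = (296.3 K − 273.576 K)/0.4895 = 46.4 W

Q = 46.4 W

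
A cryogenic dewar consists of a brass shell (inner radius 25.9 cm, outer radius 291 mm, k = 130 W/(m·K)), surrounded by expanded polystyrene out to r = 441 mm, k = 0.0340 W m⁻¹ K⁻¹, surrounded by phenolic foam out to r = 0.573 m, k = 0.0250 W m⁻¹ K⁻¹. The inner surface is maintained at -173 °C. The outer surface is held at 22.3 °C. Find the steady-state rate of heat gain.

Resistance network (inner→outer):
  R_brass = (1/0.259 − 1/0.291)/(4πk) = 0.4246/(4π·130) = 2.599×10^-4 K/W
  R_expanded polystyrene = (1/0.291 − 1/0.441)/(4πk) = 1.169/(4π·0.0340) = 2.736 K/W
  R_phenolic foam = (1/0.441 − 1/0.573)/(4πk) = 0.5224/(4π·0.0250) = 1.663 K/W
ΣR = 2.599×10^-4 + 2.736 + 1.663 = 4.399 K/W
Q = ΔT/ΣR = (-173 °C − 22.3 °C)/4.399 = -44.4 W
(Negative Q ⇒ heat flows inward; heat gain = 44.4 W.)

Q = 44.4 W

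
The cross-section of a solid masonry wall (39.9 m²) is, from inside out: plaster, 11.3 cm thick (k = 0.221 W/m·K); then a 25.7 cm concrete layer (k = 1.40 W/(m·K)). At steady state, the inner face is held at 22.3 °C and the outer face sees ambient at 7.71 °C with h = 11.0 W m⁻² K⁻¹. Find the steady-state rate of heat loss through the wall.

Resistance network (inner→outer):
  R_plaster = L/(kA) = 0.113/(0.221·39.9) = 0.01281 K/W
  R_concrete = L/(kA) = 0.257/(1.40·39.9) = 0.004601 K/W
  R_conv,out = 1/(hA) = 1/(11.0·39.9) = 0.002278 K/W
ΣR = 0.01281 + 0.004601 + 0.002278 = 0.01969 K/W
Q = ΔT/ΣR = (22.3 °C − 7.71 °C)/0.01969 = 741 W

Q = 741 W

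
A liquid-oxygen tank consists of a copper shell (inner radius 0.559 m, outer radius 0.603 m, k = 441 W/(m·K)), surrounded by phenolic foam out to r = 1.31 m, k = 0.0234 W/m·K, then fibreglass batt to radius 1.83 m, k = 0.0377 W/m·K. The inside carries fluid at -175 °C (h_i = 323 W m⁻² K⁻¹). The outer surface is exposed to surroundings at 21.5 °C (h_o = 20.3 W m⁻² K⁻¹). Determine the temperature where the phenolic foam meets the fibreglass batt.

Series thermal resistances, inner to outer:
  R_conv,in = 1/(4πr²h) = 1/(4π·0.559²·323) = 7.884×10^-4 K/W
  R_copper = (1/0.559 − 1/0.603)/(4πk) = 0.1305/(4π·441) = 2.355×10^-5 K/W
  R_phenolic foam = (1/0.603 − 1/1.31)/(4πk) = 0.8950/(4π·0.0234) = 3.044 K/W
  R_fibreglass batt = (1/1.31 − 1/1.83)/(4πk) = 0.2169/(4π·0.0377) = 0.4579 K/W
  R_conv,out = 1/(4πr²h) = 1/(4π·1.83²·20.3) = 0.001171 K/W
ΣR = 7.884×10^-4 + 2.355×10^-5 + 3.044 + 0.4579 + 0.001171 = 3.504 K/W
Q = ΔT/ΣR = (-175 °C − 21.5 °C)/3.504 = -56.08 W
From the inner boundary to the phenolic foam/fibreglass batt interface, ΣR_partial = 3.045 K/W.
T_interface = T_in − Q·ΣR_partial = -175 °C − (-56.08)(3.045) = -4.2 °C

T = -4.2 °C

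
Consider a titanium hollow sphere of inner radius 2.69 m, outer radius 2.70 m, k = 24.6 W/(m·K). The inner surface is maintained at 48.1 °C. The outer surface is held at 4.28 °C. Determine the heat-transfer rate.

Q = 9.84×10^6 W

Q = 4πk·ΔT/(1/r₁ − 1/r₂) = 4π × 24.6 × 43.82 / (1/2.69 − 1/2.70) = 9.84×10^6 W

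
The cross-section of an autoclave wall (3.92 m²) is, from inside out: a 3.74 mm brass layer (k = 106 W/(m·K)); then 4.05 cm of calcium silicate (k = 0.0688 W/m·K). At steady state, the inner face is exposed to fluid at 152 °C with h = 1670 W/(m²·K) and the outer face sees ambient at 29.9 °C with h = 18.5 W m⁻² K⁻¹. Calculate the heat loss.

Q = 744 W

Treat each layer as a resistance in series:
  R_conv,in = 1/(hA) = 1/(1670·3.92) = 1.528×10^-4 K/W
  R_brass = L/(kA) = 0.00374/(106·3.92) = 9.001×10^-6 K/W
  R_calcium silicate = L/(kA) = 0.0405/(0.0688·3.92) = 0.1502 K/W
  R_conv,out = 1/(hA) = 1/(18.5·3.92) = 0.01379 K/W
ΣR = 1.528×10^-4 + 9.001×10^-6 + 0.1502 + 0.01379 = 0.1642 K/W
Q = ΔT/ΣR = (152 °C − 29.9 °C)/0.1642 = 744 W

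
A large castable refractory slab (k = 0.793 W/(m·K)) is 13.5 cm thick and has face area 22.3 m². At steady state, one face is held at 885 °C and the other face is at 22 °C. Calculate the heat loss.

Q = 1.13×10^5 W

Q = kA·ΔT/L = 0.793 × 22.3 × |885 °C − 22 °C| / 0.135 = 1.13×10^5 W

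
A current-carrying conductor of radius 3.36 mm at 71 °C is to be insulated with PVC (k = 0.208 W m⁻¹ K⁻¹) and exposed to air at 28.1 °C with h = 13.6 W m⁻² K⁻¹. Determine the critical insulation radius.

r_cr = 1.53 cm

For a cylinder, r_cr = k_ins/h = 0.208/13.6 = 0.0153 m = 1.53 cm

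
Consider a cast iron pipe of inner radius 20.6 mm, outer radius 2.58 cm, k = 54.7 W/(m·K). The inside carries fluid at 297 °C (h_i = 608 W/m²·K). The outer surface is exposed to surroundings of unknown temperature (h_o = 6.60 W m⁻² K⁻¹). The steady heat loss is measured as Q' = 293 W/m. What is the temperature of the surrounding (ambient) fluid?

Series resistances:
  R'_conv,in = 1/(2πr h) = 1/(2π·0.0206·608) = 0.01271 m·K/W
  R'_cast iron = ln(0.0258/0.0206)/(2πk) = 0.2251/(2π·54.7) = 6.549×10^-4 m·K/W
  R'_conv,out = 1/(2πr h) = 1/(2π·0.0258·6.60) = 0.9347 m·K/W
ΣR = 0.9480 m·K/W
ΔT = Q'·ΣR = 293 × 0.9480 = 277.8 K
Heat flows outward, so T_out = T_in − ΔT = 297 − 277.8 = 19.2 °C

T_out = 19.2 °C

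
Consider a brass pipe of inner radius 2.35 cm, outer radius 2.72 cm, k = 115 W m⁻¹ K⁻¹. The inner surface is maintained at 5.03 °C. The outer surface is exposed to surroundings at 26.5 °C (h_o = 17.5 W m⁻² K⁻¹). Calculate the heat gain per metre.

Resistance network (inner→outer):
  R'_brass = ln(0.0272/0.0235)/(2πk) = 0.1462/(2π·115) = 2.024×10^-4 m·K/W
  R'_conv,out = 1/(2πr h) = 1/(2π·0.0272·17.5) = 0.3344 m·K/W
ΣR = 2.024×10^-4 + 0.3344 = 0.3346 m·K/W
Q' = ΔT/ΣR = (5.03 °C − 26.5 °C)/0.3346 = -64.2 W/m
(Negative Q' ⇒ heat flows inward; heat gain = 64.2 W/m.)

Q' = 64.2 W/m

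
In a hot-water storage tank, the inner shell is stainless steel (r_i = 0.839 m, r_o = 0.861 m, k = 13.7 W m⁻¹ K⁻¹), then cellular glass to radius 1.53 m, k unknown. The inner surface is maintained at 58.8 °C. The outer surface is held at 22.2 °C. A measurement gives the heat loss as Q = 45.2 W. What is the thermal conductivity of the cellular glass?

k = 0.0499 W/m·K

ΣR = ΔT/Q = |58.8 − 22.2|/45.2 = 0.8097 K/W
Known resistances:
  R_stainless steel = (1/0.839 − 1/0.861)/(4πk) = 0.03045/(4π·13.7) = 1.769×10^-4 K/W
R_cellular glass = ΣR − ΣR_known = 0.8097 − 1.769×10^-4 = 0.8095 K/W
(1/r₁−1/r₂)/(4πk) = 0.8095 ⇒ k = 0.5078/(4π·0.8095) = 0.0499 W/m·K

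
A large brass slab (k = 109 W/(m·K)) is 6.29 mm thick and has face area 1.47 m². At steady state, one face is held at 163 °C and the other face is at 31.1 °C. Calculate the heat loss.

Q = kA·ΔT/L = 109 × 1.47 × |163 °C − 31.1 °C| / 0.00629 = 3.36×10^6 W

Q = 3.36×10^6 W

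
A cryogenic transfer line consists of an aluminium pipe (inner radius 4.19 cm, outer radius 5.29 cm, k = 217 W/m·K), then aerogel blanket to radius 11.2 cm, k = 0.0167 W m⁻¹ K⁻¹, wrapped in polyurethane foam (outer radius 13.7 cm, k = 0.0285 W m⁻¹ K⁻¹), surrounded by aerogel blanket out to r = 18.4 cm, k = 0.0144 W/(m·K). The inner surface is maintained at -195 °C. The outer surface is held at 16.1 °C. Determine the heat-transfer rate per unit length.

Q' = 18.3 W/m

Treat each layer as a resistance in series:
  R'_aluminium = ln(0.0529/0.0419)/(2πk) = 0.2331/(2π·217) = 1.710×10^-4 m·K/W
  R'_aerogel blanket = ln(0.112/0.0529)/(2πk) = 0.7501/(2π·0.0167) = 7.149 m·K/W
  R'_polyurethane foam = ln(0.137/0.112)/(2πk) = 0.2015/(2π·0.0285) = 1.125 m·K/W
  R'_aerogel blanket = ln(0.184/0.137)/(2πk) = 0.2950/(2π·0.0144) = 3.260 m·K/W
ΣR = 1.710×10^-4 + 7.149 + 1.125 + 3.260 = 11.53 m·K/W
Q' = ΔT/ΣR = (-195 °C − 16.1 °C)/11.53 = -18.3 W/m
(Negative Q' ⇒ heat flows inward; heat gain = 18.3 W/m.)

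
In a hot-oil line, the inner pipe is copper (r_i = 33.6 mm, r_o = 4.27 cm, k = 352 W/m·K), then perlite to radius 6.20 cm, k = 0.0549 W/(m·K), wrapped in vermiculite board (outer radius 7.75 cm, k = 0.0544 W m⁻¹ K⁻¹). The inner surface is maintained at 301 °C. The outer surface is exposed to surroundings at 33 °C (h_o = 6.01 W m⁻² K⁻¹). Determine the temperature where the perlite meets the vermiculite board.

T = 161 °C

Treat each layer as a resistance in series:
  R'_copper = ln(0.0427/0.0336)/(2πk) = 0.2397/(2π·352) = 1.084×10^-4 m·K/W
  R'_perlite = ln(0.0620/0.0427)/(2πk) = 0.3729/(2π·0.0549) = 1.081 m·K/W
  R'_vermiculite board = ln(0.0775/0.0620)/(2πk) = 0.2231/(2π·0.0544) = 0.6528 m·K/W
  R'_conv,out = 1/(2πr h) = 1/(2π·0.0775·6.01) = 0.3417 m·K/W
ΣR = 1.084×10^-4 + 1.081 + 0.6528 + 0.3417 = 2.076 m·K/W
Q' = ΔT/ΣR = (301 °C − 33 °C)/2.076 = 129.1 W/m
From the inner boundary to the perlite/vermiculite board interface, ΣR_partial = 1.081 m·K/W.
T_interface = T_in − Q'·ΣR_partial = 301 °C − (129.1)(1.081) = 161 °C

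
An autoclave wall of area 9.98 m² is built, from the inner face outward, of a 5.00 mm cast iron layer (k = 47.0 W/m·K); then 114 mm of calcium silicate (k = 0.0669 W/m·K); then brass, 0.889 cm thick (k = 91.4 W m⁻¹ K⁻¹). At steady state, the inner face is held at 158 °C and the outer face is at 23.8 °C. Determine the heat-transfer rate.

Q = 786 W

Series thermal resistances, inner to outer:
  R_cast iron = L/(kA) = 0.00500/(47.0·9.98) = 1.066×10^-5 K/W
  R_calcium silicate = L/(kA) = 0.114/(0.0669·9.98) = 0.1707 K/W
  R_brass = L/(kA) = 0.00889/(91.4·9.98) = 9.746×10^-6 K/W
ΣR = 1.066×10^-5 + 0.1707 + 9.746×10^-6 = 0.1707 K/W
Q = ΔT/ΣR = (158 °C − 23.8 °C)/0.1707 = 786 W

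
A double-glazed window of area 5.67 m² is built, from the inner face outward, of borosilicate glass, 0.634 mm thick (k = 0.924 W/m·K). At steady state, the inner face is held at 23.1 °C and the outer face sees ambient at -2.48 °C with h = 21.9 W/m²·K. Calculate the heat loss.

Series thermal resistances, inner to outer:
  R_borosilicate glass = L/(kA) = 6.34×10^-4/(0.924·5.67) = 1.210×10^-4 K/W
  R_conv,out = 1/(hA) = 1/(21.9·5.67) = 0.008053 K/W
ΣR = 1.210×10^-4 + 0.008053 = 0.008174 K/W
Q = ΔT/ΣR = (23.1 °C − -2.48 °C)/0.008174 = 3130 W

Q = 3.13 kW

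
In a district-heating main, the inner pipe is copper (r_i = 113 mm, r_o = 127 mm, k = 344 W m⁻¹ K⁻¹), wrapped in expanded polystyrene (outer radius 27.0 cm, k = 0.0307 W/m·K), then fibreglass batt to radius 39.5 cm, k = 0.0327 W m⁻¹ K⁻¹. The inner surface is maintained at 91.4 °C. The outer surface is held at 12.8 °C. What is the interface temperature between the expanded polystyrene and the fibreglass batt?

Series thermal resistances, inner to outer:
  R'_copper = ln(0.127/0.113)/(2πk) = 0.1168/(2π·344) = 5.404×10^-5 m·K/W
  R'_expanded polystyrene = ln(0.270/0.127)/(2πk) = 0.7542/(2π·0.0307) = 3.910 m·K/W
  R'_fibreglass batt = ln(0.395/0.270)/(2πk) = 0.3805/(2π·0.0327) = 1.852 m·K/W
ΣR = 5.404×10^-5 + 3.910 + 1.852 = 5.762 m·K/W
Q' = ΔT/ΣR = (91.4 °C − 12.8 °C)/5.762 = 13.64 W/m
From the inner boundary to the expanded polystyrene/fibreglass batt interface, ΣR_partial = 3.910 m·K/W.
T_interface = T_in − Q'·ΣR_partial = 91.4 °C − (13.64)(3.910) = 38.1 °C

T = 38.1 °C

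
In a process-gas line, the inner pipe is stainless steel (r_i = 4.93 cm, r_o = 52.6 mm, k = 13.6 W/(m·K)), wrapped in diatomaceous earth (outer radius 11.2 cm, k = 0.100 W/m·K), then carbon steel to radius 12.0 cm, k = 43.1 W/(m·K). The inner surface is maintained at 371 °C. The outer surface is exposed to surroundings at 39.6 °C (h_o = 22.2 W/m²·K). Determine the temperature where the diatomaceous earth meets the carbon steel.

Treat each layer as a resistance in series:
  R'_stainless steel = ln(0.0526/0.0493)/(2πk) = 0.06479/(2π·13.6) = 7.582×10^-4 m·K/W
  R'_diatomaceous earth = ln(0.112/0.0526)/(2πk) = 0.7558/(2π·0.100) = 1.203 m·K/W
  R'_carbon steel = ln(0.120/0.112)/(2πk) = 0.06899/(2π·43.1) = 2.548×10^-4 m·K/W
  R'_conv,out = 1/(2πr h) = 1/(2π·0.120·22.2) = 0.05974 m·K/W
ΣR = 7.582×10^-4 + 1.203 + 2.548×10^-4 + 0.05974 = 1.264 m·K/W
Q' = ΔT/ΣR = (371 °C − 39.6 °C)/1.264 = 262.2 W/m
From the inner boundary to the diatomaceous earth/carbon steel interface, ΣR_partial = 1.204 m·K/W.
T_interface = T_in − Q'·ΣR_partial = 371 °C − (262.2)(1.204) = 55.3 °C

T = 55.3 °C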